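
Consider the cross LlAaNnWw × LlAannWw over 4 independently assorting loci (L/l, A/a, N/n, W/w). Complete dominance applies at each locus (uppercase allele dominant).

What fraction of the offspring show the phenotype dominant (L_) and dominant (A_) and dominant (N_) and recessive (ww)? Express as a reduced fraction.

LlAaNnWw gametes: LANW×1, LANw×1, LAnW×1, LAnw×1, LaNW×1, LaNw×1, LanW×1, Lanw×1, lANW×1, lANw×1, lAnW×1, lAnw×1, laNW×1, laNw×1, lanW×1, lanw×1
LlAannWw gametes: LAnW×2, LAnw×2, LanW×2, Lanw×2, lAnW×2, lAnw×2, lanW×2, lanw×2
LlAaNnWw×LlAannWw grid (16·16=256): LLAANnWW=2 LLAANnWw=4 LLAANnww=2 LLAAnnWW=2 LLAAnnWw=4 LLAAnnww=2 LLAaNnWW=4 LLAaNnWw=8 LLAaNnww=4 LLAannWW=4 LLAannWw=8 LLAannww=4 LLaaNnWW=2 LLaaNnWw=4 LLaaNnww=2 LLaannWW=2 LLaannWw=4 LLaannww=2 LlAANnWW=4 LlAANnWw=8 LlAANnww=4 LlAAnnWW=4 LlAAnnWw=8 LlAAnnww=4 LlAaNnWW=8 LlAaNnWw=16 LlAaNnww=8 LlAannWW=8 LlAannWw=16 LlAannww=8 LlaaNnWW=4 LlaaNnWw=8 LlaaNnww=4 LlaannWW=4 LlaannWw=8 Llaannww=4 llAANnWW=2 llAANnWw=4 llAANnww=2 llAAnnWW=2 llAAnnWw=4 llAAnnww=2 llAaNnWW=4 llAaNnWw=8 llAaNnww=4 llAannWW=4 llAannWw=8 llAannww=4 llaaNnWW=2 llaaNnWw=4 llaaNnww=2 llaannWW=2 llaannWw=4 llaannww=2
L_ A_ N_ ww hits 18/256; gcd=2; 18÷2/256÷2 = 9/128

P(L_ A_ N_ ww) = 9/128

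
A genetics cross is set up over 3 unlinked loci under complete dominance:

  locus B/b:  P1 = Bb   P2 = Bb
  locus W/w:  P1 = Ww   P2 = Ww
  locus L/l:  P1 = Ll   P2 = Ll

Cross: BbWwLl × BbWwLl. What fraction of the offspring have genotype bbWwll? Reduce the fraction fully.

P(bbWwll) = 1/32

BbWwLl gametes: BWL×1, BWl×1, BwL×1, Bwl×1, bWL×1, bWl×1, bwL×1, bwl×1
BbWwLl gametes: BWL×1, BWl×1, BwL×1, Bwl×1, bWL×1, bWl×1, bwL×1, bwl×1
BbWwLl×BbWwLl grid (8·8=64): BBWWLL=1 BBWWLl=2 BBWWll=1 BBWwLL=2 BBWwLl=4 BBWwll=2 BBwwLL=1 BBwwLl=2 BBwwll=1 BbWWLL=2 BbWWLl=4 BbWWll=2 BbWwLL=4 BbWwLl=8 BbWwll=4 BbwwLL=2 BbwwLl=4 Bbwwll=2 bbWWLL=1 bbWWLl=2 bbWWll=1 bbWwLL=2 bbWwLl=4 bbWwll=2 bbwwLL=1 bbwwLl=2 bbwwll=1
bbWwll hits 2/64; gcd=2; 2÷2/64÷2 = 1/32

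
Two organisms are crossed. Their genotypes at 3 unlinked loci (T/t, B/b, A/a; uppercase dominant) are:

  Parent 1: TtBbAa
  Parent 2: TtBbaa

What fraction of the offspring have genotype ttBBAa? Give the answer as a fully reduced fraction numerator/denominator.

TtBbAa gametes: TBA×1, TBa×1, TbA×1, Tba×1, tBA×1, tBa×1, tbA×1, tba×1
TtBbaa gametes: TBa×2, Tba×2, tBa×2, tba×2
TtBbAa×TtBbaa grid (8·8=64): TTBBAa=2 TTBBaa=2 TTBbAa=4 TTBbaa=4 TTbbAa=2 TTbbaa=2 TtBBAa=4 TtBBaa=4 TtBbAa=8 TtBbaa=8 TtbbAa=4 Ttbbaa=4 ttBBAa=2 ttBBaa=2 ttBbAa=4 ttBbaa=4 ttbbAa=2 ttbbaa=2
ttBBAa hits 2/64; gcd=2; 2÷2/64÷2 = 1/32

P(ttBBAa) = 1/32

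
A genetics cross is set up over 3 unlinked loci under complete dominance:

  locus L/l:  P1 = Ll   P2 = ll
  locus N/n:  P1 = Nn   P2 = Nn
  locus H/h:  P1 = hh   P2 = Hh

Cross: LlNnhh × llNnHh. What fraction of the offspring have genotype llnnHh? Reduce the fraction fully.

LlNnhh gametes: LNh×2, Lnh×2, lNh×2, lnh×2
llNnHh gametes: lNH×2, lNh×2, lnH×2, lnh×2
LlNnhh×llNnHh grid (8·8=64): LlNNHh=4 LlNNhh=4 LlNnHh=8 LlNnhh=8 LlnnHh=4 Llnnhh=4 llNNHh=4 llNNhh=4 llNnHh=8 llNnhh=8 llnnHh=4 llnnhh=4
llnnHh hits 4/64; gcd=4; 4÷4/64÷4 = 1/16

P(llnnHh) = 1/16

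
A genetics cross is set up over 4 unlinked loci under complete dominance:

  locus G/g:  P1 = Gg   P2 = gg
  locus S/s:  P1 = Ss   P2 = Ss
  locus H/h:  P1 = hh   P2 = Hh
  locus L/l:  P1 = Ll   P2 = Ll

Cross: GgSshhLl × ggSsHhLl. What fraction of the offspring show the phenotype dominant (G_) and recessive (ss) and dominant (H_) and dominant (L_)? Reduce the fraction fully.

P(G_ ss H_ L_) = 3/64

GgSshhLl gametes: GShL×2, GShl×2, GshL×2, Gshl×2, gShL×2, gShl×2, gshL×2, gshl×2
ggSsHhLl gametes: gSHL×2, gSHl×2, gShL×2, gShl×2, gsHL×2, gsHl×2, gshL×2, gshl×2
GgSshhLl×ggSsHhLl grid (16·16=256): GgSSHhLL=4 GgSSHhLl=8 GgSSHhll=4 GgSShhLL=4 GgSShhLl=8 GgSShhll=4 GgSsHhLL=8 GgSsHhLl=16 GgSsHhll=8 GgSshhLL=8 GgSshhLl=16 GgSshhll=8 GgssHhLL=4 GgssHhLl=8 GgssHhll=4 GgsshhLL=4 GgsshhLl=8 Ggsshhll=4 ggSSHhLL=4 ggSSHhLl=8 ggSSHhll=4 ggSShhLL=4 ggSShhLl=8 ggSShhll=4 ggSsHhLL=8 ggSsHhLl=16 ggSsHhll=8 ggSshhLL=8 ggSshhLl=16 ggSshhll=8 ggssHhLL=4 ggssHhLl=8 ggssHhll=4 ggsshhLL=4 ggsshhLl=8 ggsshhll=4
G_ ss H_ L_ hits 12/256; gcd=4; 12÷4/256÷4 = 3/64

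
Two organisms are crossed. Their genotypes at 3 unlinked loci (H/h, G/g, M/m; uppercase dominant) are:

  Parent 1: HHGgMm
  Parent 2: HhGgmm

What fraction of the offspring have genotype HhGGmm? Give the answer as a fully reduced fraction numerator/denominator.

P(HhGGmm) = 1/16

HHGgMm gametes: HGM×2, HGm×2, HgM×2, Hgm×2
HhGgmm gametes: HGm×2, Hgm×2, hGm×2, hgm×2
HHGgMm×HhGgmm grid (8·8=64): HHGGMm=4 HHGGmm=4 HHGgMm=8 HHGgmm=8 HHggMm=4 HHggmm=4 HhGGMm=4 HhGGmm=4 HhGgMm=8 HhGgmm=8 HhggMm=4 Hhggmm=4
HhGGmm hits 4/64; gcd=4; 4÷4/64÷4 = 1/16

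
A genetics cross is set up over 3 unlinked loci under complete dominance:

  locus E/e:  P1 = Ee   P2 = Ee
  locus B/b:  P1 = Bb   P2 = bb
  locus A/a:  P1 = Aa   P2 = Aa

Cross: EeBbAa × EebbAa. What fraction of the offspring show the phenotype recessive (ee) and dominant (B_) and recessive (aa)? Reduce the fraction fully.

EeBbAa gametes: EBA×1, EBa×1, EbA×1, Eba×1, eBA×1, eBa×1, ebA×1, eba×1
EebbAa gametes: EbA×2, Eba×2, ebA×2, eba×2
EeBbAa×EebbAa grid (8·8=64): EEBbAA=2 EEBbAa=4 EEBbaa=2 EEbbAA=2 EEbbAa=4 EEbbaa=2 EeBbAA=4 EeBbAa=8 EeBbaa=4 EebbAA=4 EebbAa=8 Eebbaa=4 eeBbAA=2 eeBbAa=4 eeBbaa=2 eebbAA=2 eebbAa=4 eebbaa=2
ee B_ aa hits 2/64; gcd=2; 2÷2/64÷2 = 1/32

P(ee B_ aa) = 1/32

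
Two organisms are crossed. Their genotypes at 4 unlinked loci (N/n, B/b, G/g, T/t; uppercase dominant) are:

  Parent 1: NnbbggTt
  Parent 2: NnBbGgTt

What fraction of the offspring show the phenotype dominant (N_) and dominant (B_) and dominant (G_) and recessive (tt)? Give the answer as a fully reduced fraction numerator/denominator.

P(N_ B_ G_ tt) = 3/64

NnbbggTt gametes: NbgT×4, Nbgt×4, nbgT×4, nbgt×4
NnBbGgTt gametes: NBGT×1, NBGt×1, NBgT×1, NBgt×1, NbGT×1, NbGt×1, NbgT×1, Nbgt×1, nBGT×1, nBGt×1, nBgT×1, nBgt×1, nbGT×1, nbGt×1, nbgT×1, nbgt×1
NnbbggTt×NnBbGgTt grid (16·16=256): NNBbGgTT=4 NNBbGgTt=8 NNBbGgtt=4 NNBbggTT=4 NNBbggTt=8 NNBbggtt=4 NNbbGgTT=4 NNbbGgTt=8 NNbbGgtt=4 NNbbggTT=4 NNbbggTt=8 NNbbggtt=4 NnBbGgTT=8 NnBbGgTt=16 NnBbGgtt=8 NnBbggTT=8 NnBbggTt=16 NnBbggtt=8 NnbbGgTT=8 NnbbGgTt=16 NnbbGgtt=8 NnbbggTT=8 NnbbggTt=16 Nnbbggtt=8 nnBbGgTT=4 nnBbGgTt=8 nnBbGgtt=4 nnBbggTT=4 nnBbggTt=8 nnBbggtt=4 nnbbGgTT=4 nnbbGgTt=8 nnbbGgtt=4 nnbbggTT=4 nnbbggTt=8 nnbbggtt=4
N_ B_ G_ tt hits 12/256; gcd=4; 12÷4/256÷4 = 3/64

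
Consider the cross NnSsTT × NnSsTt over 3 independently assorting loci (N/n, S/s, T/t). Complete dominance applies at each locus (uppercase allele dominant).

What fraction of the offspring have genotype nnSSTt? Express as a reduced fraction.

NnSsTT gametes: NST×2, NsT×2, nST×2, nsT×2
NnSsTt gametes: NST×1, NSt×1, NsT×1, Nst×1, nST×1, nSt×1, nsT×1, nst×1
NnSsTT×NnSsTt grid (8·8=64): NNSSTT=2 NNSSTt=2 NNSsTT=4 NNSsTt=4 NNssTT=2 NNssTt=2 NnSSTT=4 NnSSTt=4 NnSsTT=8 NnSsTt=8 NnssTT=4 NnssTt=4 nnSSTT=2 nnSSTt=2 nnSsTT=4 nnSsTt=4 nnssTT=2 nnssTt=2
nnSSTt hits 2/64; gcd=2; 2÷2/64÷2 = 1/32

P(nnSSTt) = 1/32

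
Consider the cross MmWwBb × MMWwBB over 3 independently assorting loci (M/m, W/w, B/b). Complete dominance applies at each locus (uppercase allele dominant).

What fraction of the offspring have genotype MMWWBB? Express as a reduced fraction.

MmWwBb gametes: MWB×1, MWb×1, MwB×1, Mwb×1, mWB×1, mWb×1, mwB×1, mwb×1
MMWwBB gametes: MWB×4, MwB×4
MmWwBb×MMWwBB grid (8·8=64): MMWWBB=4 MMWWBb=4 MMWwBB=8 MMWwBb=8 MMwwBB=4 MMwwBb=4 MmWWBB=4 MmWWBb=4 MmWwBB=8 MmWwBb=8 MmwwBB=4 MmwwBb=4
MMWWBB hits 4/64; gcd=4; 4÷4/64÷4 = 1/16

P(MMWWBB) = 1/16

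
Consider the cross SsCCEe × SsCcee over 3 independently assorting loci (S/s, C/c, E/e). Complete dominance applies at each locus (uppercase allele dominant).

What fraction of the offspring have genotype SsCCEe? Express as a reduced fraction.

P(SsCCEe) = 1/8

SsCCEe gametes: SCE×2, SCe×2, sCE×2, sCe×2
SsCcee gametes: SCe×2, Sce×2, sCe×2, sce×2
SsCCEe×SsCcee grid (8·8=64): SSCCEe=4 SSCCee=4 SSCcEe=4 SSCcee=4 SsCCEe=8 SsCCee=8 SsCcEe=8 SsCcee=8 ssCCEe=4 ssCCee=4 ssCcEe=4 ssCcee=4
SsCCEe hits 8/64; gcd=8; 8÷8/64÷8 = 1/8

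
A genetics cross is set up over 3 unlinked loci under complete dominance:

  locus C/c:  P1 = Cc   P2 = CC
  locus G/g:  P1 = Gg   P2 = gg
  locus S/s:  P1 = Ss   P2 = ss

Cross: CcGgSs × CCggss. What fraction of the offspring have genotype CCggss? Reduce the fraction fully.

CcGgSs gametes: CGS×1, CGs×1, CgS×1, Cgs×1, cGS×1, cGs×1, cgS×1, cgs×1
CCggss gametes: Cgs×8
CcGgSs×CCggss grid (8·8=64): CCGgSs=8 CCGgss=8 CCggSs=8 CCggss=8 CcGgSs=8 CcGgss=8 CcggSs=8 Ccggss=8
CCggss hits 8/64; gcd=8; 8÷8/64÷8 = 1/8

P(CCggss) = 1/8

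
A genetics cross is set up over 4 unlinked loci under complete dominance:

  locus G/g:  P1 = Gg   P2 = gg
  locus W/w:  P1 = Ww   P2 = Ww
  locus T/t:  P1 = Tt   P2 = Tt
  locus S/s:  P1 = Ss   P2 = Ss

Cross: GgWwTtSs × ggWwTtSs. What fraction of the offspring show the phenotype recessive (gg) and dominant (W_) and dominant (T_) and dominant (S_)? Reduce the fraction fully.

P(gg W_ T_ S_) = 27/128

GgWwTtSs gametes: GWTS×1, GWTs×1, GWtS×1, GWts×1, GwTS×1, GwTs×1, GwtS×1, Gwts×1, gWTS×1, gWTs×1, gWtS×1, gWts×1, gwTS×1, gwTs×1, gwtS×1, gwts×1
ggWwTtSs gametes: gWTS×2, gWTs×2, gWtS×2, gWts×2, gwTS×2, gwTs×2, gwtS×2, gwts×2
GgWwTtSs×ggWwTtSs grid (16·16=256): GgWWTTSS=2 GgWWTTSs=4 GgWWTTss=2 GgWWTtSS=4 GgWWTtSs=8 GgWWTtss=4 GgWWttSS=2 GgWWttSs=4 GgWWttss=2 GgWwTTSS=4 GgWwTTSs=8 GgWwTTss=4 GgWwTtSS=8 GgWwTtSs=16 GgWwTtss=8 GgWwttSS=4 GgWwttSs=8 GgWwttss=4 GgwwTTSS=2 GgwwTTSs=4 GgwwTTss=2 GgwwTtSS=4 GgwwTtSs=8 GgwwTtss=4 GgwwttSS=2 GgwwttSs=4 Ggwwttss=2 ggWWTTSS=2 ggWWTTSs=4 ggWWTTss=2 ggWWTtSS=4 ggWWTtSs=8 ggWWTtss=4 ggWWttSS=2 ggWWttSs=4 ggWWttss=2 ggWwTTSS=4 ggWwTTSs=8 ggWwTTss=4 ggWwTtSS=8 ggWwTtSs=16 ggWwTtss=8 ggWwttSS=4 ggWwttSs=8 ggWwttss=4 ggwwTTSS=2 ggwwTTSs=4 ggwwTTss=2 ggwwTtSS=4 ggwwTtSs=8 ggwwTtss=4 ggwwttSS=2 ggwwttSs=4 ggwwttss=2
gg W_ T_ S_ hits 54/256; gcd=2; 54÷2/256÷2 = 27/128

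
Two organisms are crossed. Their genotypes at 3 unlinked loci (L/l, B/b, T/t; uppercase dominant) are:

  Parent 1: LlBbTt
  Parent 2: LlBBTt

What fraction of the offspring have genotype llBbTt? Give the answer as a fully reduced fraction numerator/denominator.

LlBbTt gametes: LBT×1, LBt×1, LbT×1, Lbt×1, lBT×1, lBt×1, lbT×1, lbt×1
LlBBTt gametes: LBT×2, LBt×2, lBT×2, lBt×2
LlBbTt×LlBBTt grid (8·8=64): LLBBTT=2 LLBBTt=4 LLBBtt=2 LLBbTT=2 LLBbTt=4 LLBbtt=2 LlBBTT=4 LlBBTt=8 LlBBtt=4 LlBbTT=4 LlBbTt=8 LlBbtt=4 llBBTT=2 llBBTt=4 llBBtt=2 llBbTT=2 llBbTt=4 llBbtt=2
llBbTt hits 4/64; gcd=4; 4÷4/64÷4 = 1/16

P(llBbTt) = 1/16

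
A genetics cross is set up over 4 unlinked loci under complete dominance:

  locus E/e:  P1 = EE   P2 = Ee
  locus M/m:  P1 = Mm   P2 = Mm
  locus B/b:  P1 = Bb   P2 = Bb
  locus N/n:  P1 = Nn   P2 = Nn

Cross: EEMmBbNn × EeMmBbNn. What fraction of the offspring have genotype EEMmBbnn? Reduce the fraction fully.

P(EEMmBbnn) = 1/32

EEMmBbNn gametes: EMBN×2, EMBn×2, EMbN×2, EMbn×2, EmBN×2, EmBn×2, EmbN×2, Embn×2
EeMmBbNn gametes: EMBN×1, EMBn×1, EMbN×1, EMbn×1, EmBN×1, EmBn×1, EmbN×1, Embn×1, eMBN×1, eMBn×1, eMbN×1, eMbn×1, emBN×1, emBn×1, embN×1, embn×1
EEMmBbNn×EeMmBbNn grid (16·16=256): EEMMBBNN=2 EEMMBBNn=4 EEMMBBnn=2 EEMMBbNN=4 EEMMBbNn=8 EEMMBbnn=4 EEMMbbNN=2 EEMMbbNn=4 EEMMbbnn=2 EEMmBBNN=4 EEMmBBNn=8 EEMmBBnn=4 EEMmBbNN=8 EEMmBbNn=16 EEMmBbnn=8 EEMmbbNN=4 EEMmbbNn=8 EEMmbbnn=4 EEmmBBNN=2 EEmmBBNn=4 EEmmBBnn=2 EEmmBbNN=4 EEmmBbNn=8 EEmmBbnn=4 EEmmbbNN=2 EEmmbbNn=4 EEmmbbnn=2 EeMMBBNN=2 EeMMBBNn=4 EeMMBBnn=2 EeMMBbNN=4 EeMMBbNn=8 EeMMBbnn=4 EeMMbbNN=2 EeMMbbNn=4 EeMMbbnn=2 EeMmBBNN=4 EeMmBBNn=8 EeMmBBnn=4 EeMmBbNN=8 EeMmBbNn=16 EeMmBbnn=8 EeMmbbNN=4 EeMmbbNn=8 EeMmbbnn=4 EemmBBNN=2 EemmBBNn=4 EemmBBnn=2 EemmBbNN=4 EemmBbNn=8 EemmBbnn=4 EemmbbNN=2 EemmbbNn=4 Eemmbbnn=2
EEMmBbnn hits 8/256; gcd=8; 8÷8/256÷8 = 1/32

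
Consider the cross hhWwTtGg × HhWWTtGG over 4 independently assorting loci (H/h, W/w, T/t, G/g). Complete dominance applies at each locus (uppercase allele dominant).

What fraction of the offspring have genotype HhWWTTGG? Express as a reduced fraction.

hhWwTtGg gametes: hWTG×2, hWTg×2, hWtG×2, hWtg×2, hwTG×2, hwTg×2, hwtG×2, hwtg×2
HhWWTtGG gametes: HWTG×4, HWtG×4, hWTG×4, hWtG×4
hhWwTtGg×HhWWTtGG grid (16·16=256): HhWWTTGG=8 HhWWTTGg=8 HhWWTtGG=16 HhWWTtGg=16 HhWWttGG=8 HhWWttGg=8 HhWwTTGG=8 HhWwTTGg=8 HhWwTtGG=16 HhWwTtGg=16 HhWwttGG=8 HhWwttGg=8 hhWWTTGG=8 hhWWTTGg=8 hhWWTtGG=16 hhWWTtGg=16 hhWWttGG=8 hhWWttGg=8 hhWwTTGG=8 hhWwTTGg=8 hhWwTtGG=16 hhWwTtGg=16 hhWwttGG=8 hhWwttGg=8
HhWWTTGG hits 8/256; gcd=8; 8÷8/256÷8 = 1/32

P(HhWWTTGG) = 1/32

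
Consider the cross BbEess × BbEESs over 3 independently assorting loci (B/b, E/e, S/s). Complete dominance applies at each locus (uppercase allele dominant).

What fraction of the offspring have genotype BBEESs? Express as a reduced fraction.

BbEess gametes: BEs×2, Bes×2, bEs×2, bes×2
BbEESs gametes: BES×2, BEs×2, bES×2, bEs×2
BbEess×BbEESs grid (8·8=64): BBEESs=4 BBEEss=4 BBEeSs=4 BBEess=4 BbEESs=8 BbEEss=8 BbEeSs=8 BbEess=8 bbEESs=4 bbEEss=4 bbEeSs=4 bbEess=4
BBEESs hits 4/64; gcd=4; 4÷4/64÷4 = 1/16

P(BBEESs) = 1/16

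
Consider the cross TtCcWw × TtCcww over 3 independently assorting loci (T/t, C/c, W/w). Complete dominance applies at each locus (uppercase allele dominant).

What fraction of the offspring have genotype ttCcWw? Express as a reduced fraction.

P(ttCcWw) = 1/16

TtCcWw gametes: TCW×1, TCw×1, TcW×1, Tcw×1, tCW×1, tCw×1, tcW×1, tcw×1
TtCcww gametes: TCw×2, Tcw×2, tCw×2, tcw×2
TtCcWw×TtCcww grid (8·8=64): TTCCWw=2 TTCCww=2 TTCcWw=4 TTCcww=4 TTccWw=2 TTccww=2 TtCCWw=4 TtCCww=4 TtCcWw=8 TtCcww=8 TtccWw=4 Ttccww=4 ttCCWw=2 ttCCww=2 ttCcWw=4 ttCcww=4 ttccWw=2 ttccww=2
ttCcWw hits 4/64; gcd=4; 4÷4/64÷4 = 1/16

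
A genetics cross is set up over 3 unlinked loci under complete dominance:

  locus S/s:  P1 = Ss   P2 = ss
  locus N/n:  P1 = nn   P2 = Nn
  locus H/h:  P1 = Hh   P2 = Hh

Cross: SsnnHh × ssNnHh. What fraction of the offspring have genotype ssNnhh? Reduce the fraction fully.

P(ssNnhh) = 1/16

SsnnHh gametes: SnH×2, Snh×2, snH×2, snh×2
ssNnHh gametes: sNH×2, sNh×2, snH×2, snh×2
SsnnHh×ssNnHh grid (8·8=64): SsNnHH=4 SsNnHh=8 SsNnhh=4 SsnnHH=4 SsnnHh=8 Ssnnhh=4 ssNnHH=4 ssNnHh=8 ssNnhh=4 ssnnHH=4 ssnnHh=8 ssnnhh=4
ssNnhh hits 4/64; gcd=4; 4÷4/64÷4 = 1/16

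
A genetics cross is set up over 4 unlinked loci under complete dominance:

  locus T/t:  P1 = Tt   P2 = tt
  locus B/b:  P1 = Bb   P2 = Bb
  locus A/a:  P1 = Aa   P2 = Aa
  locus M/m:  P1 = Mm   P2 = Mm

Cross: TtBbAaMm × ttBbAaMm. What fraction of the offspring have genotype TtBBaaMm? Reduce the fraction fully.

TtBbAaMm gametes: TBAM×1, TBAm×1, TBaM×1, TBam×1, TbAM×1, TbAm×1, TbaM×1, Tbam×1, tBAM×1, tBAm×1, tBaM×1, tBam×1, tbAM×1, tbAm×1, tbaM×1, tbam×1
ttBbAaMm gametes: tBAM×2, tBAm×2, tBaM×2, tBam×2, tbAM×2, tbAm×2, tbaM×2, tbam×2
TtBbAaMm×ttBbAaMm grid (16·16=256): TtBBAAMM=2 TtBBAAMm=4 TtBBAAmm=2 TtBBAaMM=4 TtBBAaMm=8 TtBBAamm=4 TtBBaaMM=2 TtBBaaMm=4 TtBBaamm=2 TtBbAAMM=4 TtBbAAMm=8 TtBbAAmm=4 TtBbAaMM=8 TtBbAaMm=16 TtBbAamm=8 TtBbaaMM=4 TtBbaaMm=8 TtBbaamm=4 TtbbAAMM=2 TtbbAAMm=4 TtbbAAmm=2 TtbbAaMM=4 TtbbAaMm=8 TtbbAamm=4 TtbbaaMM=2 TtbbaaMm=4 Ttbbaamm=2 ttBBAAMM=2 ttBBAAMm=4 ttBBAAmm=2 ttBBAaMM=4 ttBBAaMm=8 ttBBAamm=4 ttBBaaMM=2 ttBBaaMm=4 ttBBaamm=2 ttBbAAMM=4 ttBbAAMm=8 ttBbAAmm=4 ttBbAaMM=8 ttBbAaMm=16 ttBbAamm=8 ttBbaaMM=4 ttBbaaMm=8 ttBbaamm=4 ttbbAAMM=2 ttbbAAMm=4 ttbbAAmm=2 ttbbAaMM=4 ttbbAaMm=8 ttbbAamm=4 ttbbaaMM=2 ttbbaaMm=4 ttbbaamm=2
TtBBaaMm hits 4/256; gcd=4; 4÷4/256÷4 = 1/64

P(TtBBaaMm) = 1/64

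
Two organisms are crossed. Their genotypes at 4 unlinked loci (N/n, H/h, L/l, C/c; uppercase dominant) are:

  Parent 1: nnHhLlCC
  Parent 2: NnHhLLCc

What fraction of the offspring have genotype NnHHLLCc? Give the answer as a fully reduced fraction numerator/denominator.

P(NnHHLLCc) = 1/32

nnHhLlCC gametes: nHLC×4, nHlC×4, nhLC×4, nhlC×4
NnHhLLCc gametes: NHLC×2, NHLc×2, NhLC×2, NhLc×2, nHLC×2, nHLc×2, nhLC×2, nhLc×2
nnHhLlCC×NnHhLLCc grid (16·16=256): NnHHLLCC=8 NnHHLLCc=8 NnHHLlCC=8 NnHHLlCc=8 NnHhLLCC=16 NnHhLLCc=16 NnHhLlCC=16 NnHhLlCc=16 NnhhLLCC=8 NnhhLLCc=8 NnhhLlCC=8 NnhhLlCc=8 nnHHLLCC=8 nnHHLLCc=8 nnHHLlCC=8 nnHHLlCc=8 nnHhLLCC=16 nnHhLLCc=16 nnHhLlCC=16 nnHhLlCc=16 nnhhLLCC=8 nnhhLLCc=8 nnhhLlCC=8 nnhhLlCc=8
NnHHLLCc hits 8/256; gcd=8; 8÷8/256÷8 = 1/32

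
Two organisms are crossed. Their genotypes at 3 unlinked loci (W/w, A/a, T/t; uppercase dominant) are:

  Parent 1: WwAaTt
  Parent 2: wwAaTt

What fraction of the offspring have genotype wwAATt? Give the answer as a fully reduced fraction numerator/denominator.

WwAaTt gametes: WAT×1, WAt×1, WaT×1, Wat×1, wAT×1, wAt×1, waT×1, wat×1
wwAaTt gametes: wAT×2, wAt×2, waT×2, wat×2
WwAaTt×wwAaTt grid (8·8=64): WwAATT=2 WwAATt=4 WwAAtt=2 WwAaTT=4 WwAaTt=8 WwAatt=4 WwaaTT=2 WwaaTt=4 Wwaatt=2 wwAATT=2 wwAATt=4 wwAAtt=2 wwAaTT=4 wwAaTt=8 wwAatt=4 wwaaTT=2 wwaaTt=4 wwaatt=2
wwAATt hits 4/64; gcd=4; 4÷4/64÷4 = 1/16

P(wwAATt) = 1/16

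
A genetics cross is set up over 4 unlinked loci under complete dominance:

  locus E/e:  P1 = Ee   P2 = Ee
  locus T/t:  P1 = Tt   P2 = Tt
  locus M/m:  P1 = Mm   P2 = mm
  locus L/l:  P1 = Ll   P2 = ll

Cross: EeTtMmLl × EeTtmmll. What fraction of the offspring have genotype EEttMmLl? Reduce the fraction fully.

EeTtMmLl gametes: ETML×1, ETMl×1, ETmL×1, ETml×1, EtML×1, EtMl×1, EtmL×1, Etml×1, eTML×1, eTMl×1, eTmL×1, eTml×1, etML×1, etMl×1, etmL×1, etml×1
EeTtmmll gametes: ETml×4, Etml×4, eTml×4, etml×4
EeTtMmLl×EeTtmmll grid (16·16=256): EETTMmLl=4 EETTMmll=4 EETTmmLl=4 EETTmmll=4 EETtMmLl=8 EETtMmll=8 EETtmmLl=8 EETtmmll=8 EEttMmLl=4 EEttMmll=4 EEttmmLl=4 EEttmmll=4 EeTTMmLl=8 EeTTMmll=8 EeTTmmLl=8 EeTTmmll=8 EeTtMmLl=16 EeTtMmll=16 EeTtmmLl=16 EeTtmmll=16 EettMmLl=8 EettMmll=8 EettmmLl=8 Eettmmll=8 eeTTMmLl=4 eeTTMmll=4 eeTTmmLl=4 eeTTmmll=4 eeTtMmLl=8 eeTtMmll=8 eeTtmmLl=8 eeTtmmll=8 eettMmLl=4 eettMmll=4 eettmmLl=4 eettmmll=4
EEttMmLl hits 4/256; gcd=4; 4÷4/256÷4 = 1/64

P(EEttMmLl) = 1/64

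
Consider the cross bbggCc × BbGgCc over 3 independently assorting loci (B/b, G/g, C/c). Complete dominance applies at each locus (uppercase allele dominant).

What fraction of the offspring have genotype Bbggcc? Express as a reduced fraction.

P(Bbggcc) = 1/16

bbggCc gametes: bgC×4, bgc×4
BbGgCc gametes: BGC×1, BGc×1, BgC×1, Bgc×1, bGC×1, bGc×1, bgC×1, bgc×1
bbggCc×BbGgCc grid (8·8=64): BbGgCC=4 BbGgCc=8 BbGgcc=4 BbggCC=4 BbggCc=8 Bbggcc=4 bbGgCC=4 bbGgCc=8 bbGgcc=4 bbggCC=4 bbggCc=8 bbggcc=4
Bbggcc hits 4/64; gcd=4; 4÷4/64÷4 = 1/16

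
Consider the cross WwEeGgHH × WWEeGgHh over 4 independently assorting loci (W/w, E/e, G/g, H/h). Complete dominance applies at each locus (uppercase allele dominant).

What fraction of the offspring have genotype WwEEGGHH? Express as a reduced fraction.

WwEeGgHH gametes: WEGH×2, WEgH×2, WeGH×2, WegH×2, wEGH×2, wEgH×2, weGH×2, wegH×2
WWEeGgHh gametes: WEGH×2, WEGh×2, WEgH×2, WEgh×2, WeGH×2, WeGh×2, WegH×2, Wegh×2
WwEeGgHH×WWEeGgHh grid (16·16=256): WWEEGGHH=4 WWEEGGHh=4 WWEEGgHH=8 WWEEGgHh=8 WWEEggHH=4 WWEEggHh=4 WWEeGGHH=8 WWEeGGHh=8 WWEeGgHH=16 WWEeGgHh=16 WWEeggHH=8 WWEeggHh=8 WWeeGGHH=4 WWeeGGHh=4 WWeeGgHH=8 WWeeGgHh=8 WWeeggHH=4 WWeeggHh=4 WwEEGGHH=4 WwEEGGHh=4 WwEEGgHH=8 WwEEGgHh=8 WwEEggHH=4 WwEEggHh=4 WwEeGGHH=8 WwEeGGHh=8 WwEeGgHH=16 WwEeGgHh=16 WwEeggHH=8 WwEeggHh=8 WweeGGHH=4 WweeGGHh=4 WweeGgHH=8 WweeGgHh=8 WweeggHH=4 WweeggHh=4
WwEEGGHH hits 4/256; gcd=4; 4÷4/256÷4 = 1/64

P(WwEEGGHH) = 1/64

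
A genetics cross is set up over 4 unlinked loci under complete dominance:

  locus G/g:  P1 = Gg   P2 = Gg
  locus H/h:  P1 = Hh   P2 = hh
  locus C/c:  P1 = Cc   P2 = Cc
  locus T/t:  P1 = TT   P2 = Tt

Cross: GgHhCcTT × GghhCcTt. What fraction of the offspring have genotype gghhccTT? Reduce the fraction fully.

P(gghhccTT) = 1/64

GgHhCcTT gametes: GHCT×2, GHcT×2, GhCT×2, GhcT×2, gHCT×2, gHcT×2, ghCT×2, ghcT×2
GghhCcTt gametes: GhCT×2, GhCt×2, GhcT×2, Ghct×2, ghCT×2, ghCt×2, ghcT×2, ghct×2
GgHhCcTT×GghhCcTt grid (16·16=256): GGHhCCTT=4 GGHhCCTt=4 GGHhCcTT=8 GGHhCcTt=8 GGHhccTT=4 GGHhccTt=4 GGhhCCTT=4 GGhhCCTt=4 GGhhCcTT=8 GGhhCcTt=8 GGhhccTT=4 GGhhccTt=4 GgHhCCTT=8 GgHhCCTt=8 GgHhCcTT=16 GgHhCcTt=16 GgHhccTT=8 GgHhccTt=8 GghhCCTT=8 GghhCCTt=8 GghhCcTT=16 GghhCcTt=16 GghhccTT=8 GghhccTt=8 ggHhCCTT=4 ggHhCCTt=4 ggHhCcTT=8 ggHhCcTt=8 ggHhccTT=4 ggHhccTt=4 gghhCCTT=4 gghhCCTt=4 gghhCcTT=8 gghhCcTt=8 gghhccTT=4 gghhccTt=4
gghhccTT hits 4/256; gcd=4; 4÷4/256÷4 = 1/64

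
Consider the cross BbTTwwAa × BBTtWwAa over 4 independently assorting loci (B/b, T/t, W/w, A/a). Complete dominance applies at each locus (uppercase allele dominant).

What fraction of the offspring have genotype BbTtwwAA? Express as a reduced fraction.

P(BbTtwwAA) = 1/32

BbTTwwAa gametes: BTwA×4, BTwa×4, bTwA×4, bTwa×4
BBTtWwAa gametes: BTWA×2, BTWa×2, BTwA×2, BTwa×2, BtWA×2, BtWa×2, BtwA×2, Btwa×2
BbTTwwAa×BBTtWwAa grid (16·16=256): BBTTWwAA=8 BBTTWwAa=16 BBTTWwaa=8 BBTTwwAA=8 BBTTwwAa=16 BBTTwwaa=8 BBTtWwAA=8 BBTtWwAa=16 BBTtWwaa=8 BBTtwwAA=8 BBTtwwAa=16 BBTtwwaa=8 BbTTWwAA=8 BbTTWwAa=16 BbTTWwaa=8 BbTTwwAA=8 BbTTwwAa=16 BbTTwwaa=8 BbTtWwAA=8 BbTtWwAa=16 BbTtWwaa=8 BbTtwwAA=8 BbTtwwAa=16 BbTtwwaa=8
BbTtwwAA hits 8/256; gcd=8; 8÷8/256÷8 = 1/32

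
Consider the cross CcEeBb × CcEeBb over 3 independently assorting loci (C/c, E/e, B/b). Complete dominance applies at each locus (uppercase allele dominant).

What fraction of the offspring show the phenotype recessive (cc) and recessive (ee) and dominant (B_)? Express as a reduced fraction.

P(cc ee B_) = 3/64

CcEeBb gametes: CEB×1, CEb×1, CeB×1, Ceb×1, cEB×1, cEb×1, ceB×1, ceb×1
CcEeBb gametes: CEB×1, CEb×1, CeB×1, Ceb×1, cEB×1, cEb×1, ceB×1, ceb×1
CcEeBb×CcEeBb grid (8·8=64): CCEEBB=1 CCEEBb=2 CCEEbb=1 CCEeBB=2 CCEeBb=4 CCEebb=2 CCeeBB=1 CCeeBb=2 CCeebb=1 CcEEBB=2 CcEEBb=4 CcEEbb=2 CcEeBB=4 CcEeBb=8 CcEebb=4 CceeBB=2 CceeBb=4 Cceebb=2 ccEEBB=1 ccEEBb=2 ccEEbb=1 ccEeBB=2 ccEeBb=4 ccEebb=2 cceeBB=1 cceeBb=2 cceebb=1
cc ee B_ hits 3/64; gcd=1; 3÷1/64÷1 = 3/64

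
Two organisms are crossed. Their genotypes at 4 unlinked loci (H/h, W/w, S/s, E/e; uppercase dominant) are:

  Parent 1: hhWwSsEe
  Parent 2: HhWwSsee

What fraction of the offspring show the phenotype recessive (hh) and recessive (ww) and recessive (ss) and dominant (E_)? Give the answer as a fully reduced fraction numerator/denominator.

P(hh ww ss E_) = 1/64

hhWwSsEe gametes: hWSE×2, hWSe×2, hWsE×2, hWse×2, hwSE×2, hwSe×2, hwsE×2, hwse×2
HhWwSsee gametes: HWSe×2, HWse×2, HwSe×2, Hwse×2, hWSe×2, hWse×2, hwSe×2, hwse×2
hhWwSsEe×HhWwSsee grid (16·16=256): HhWWSSEe=4 HhWWSSee=4 HhWWSsEe=8 HhWWSsee=8 HhWWssEe=4 HhWWssee=4 HhWwSSEe=8 HhWwSSee=8 HhWwSsEe=16 HhWwSsee=16 HhWwssEe=8 HhWwssee=8 HhwwSSEe=4 HhwwSSee=4 HhwwSsEe=8 HhwwSsee=8 HhwwssEe=4 Hhwwssee=4 hhWWSSEe=4 hhWWSSee=4 hhWWSsEe=8 hhWWSsee=8 hhWWssEe=4 hhWWssee=4 hhWwSSEe=8 hhWwSSee=8 hhWwSsEe=16 hhWwSsee=16 hhWwssEe=8 hhWwssee=8 hhwwSSEe=4 hhwwSSee=4 hhwwSsEe=8 hhwwSsee=8 hhwwssEe=4 hhwwssee=4
hh ww ss E_ hits 4/256; gcd=4; 4÷4/256÷4 = 1/64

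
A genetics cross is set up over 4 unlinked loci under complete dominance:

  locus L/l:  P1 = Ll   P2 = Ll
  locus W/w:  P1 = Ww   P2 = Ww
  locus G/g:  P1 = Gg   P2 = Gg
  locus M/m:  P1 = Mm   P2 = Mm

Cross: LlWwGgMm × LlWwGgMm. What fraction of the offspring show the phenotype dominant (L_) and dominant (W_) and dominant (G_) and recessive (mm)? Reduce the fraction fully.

P(L_ W_ G_ mm) = 27/256

LlWwGgMm gametes: LWGM×1, LWGm×1, LWgM×1, LWgm×1, LwGM×1, LwGm×1, LwgM×1, Lwgm×1, lWGM×1, lWGm×1, lWgM×1, lWgm×1, lwGM×1, lwGm×1, lwgM×1, lwgm×1
LlWwGgMm gametes: LWGM×1, LWGm×1, LWgM×1, LWgm×1, LwGM×1, LwGm×1, LwgM×1, Lwgm×1, lWGM×1, lWGm×1, lWgM×1, lWgm×1, lwGM×1, lwGm×1, lwgM×1, lwgm×1
LlWwGgMm×LlWwGgMm grid (16·16=256): LLWWGGMM=1 LLWWGGMm=2 LLWWGGmm=1 LLWWGgMM=2 LLWWGgMm=4 LLWWGgmm=2 LLWWggMM=1 LLWWggMm=2 LLWWggmm=1 LLWwGGMM=2 LLWwGGMm=4 LLWwGGmm=2 LLWwGgMM=4 LLWwGgMm=8 LLWwGgmm=4 LLWwggMM=2 LLWwggMm=4 LLWwggmm=2 LLwwGGMM=1 LLwwGGMm=2 LLwwGGmm=1 LLwwGgMM=2 LLwwGgMm=4 LLwwGgmm=2 LLwwggMM=1 LLwwggMm=2 LLwwggmm=1 LlWWGGMM=2 LlWWGGMm=4 LlWWGGmm=2 LlWWGgMM=4 LlWWGgMm=8 LlWWGgmm=4 LlWWggMM=2 LlWWggMm=4 LlWWggmm=2 LlWwGGMM=4 LlWwGGMm=8 LlWwGGmm=4 LlWwGgMM=8 LlWwGgMm=16 LlWwGgmm=8 LlWwggMM=4 LlWwggMm=8 LlWwggmm=4 LlwwGGMM=2 LlwwGGMm=4 LlwwGGmm=2 LlwwGgMM=4 LlwwGgMm=8 LlwwGgmm=4 LlwwggMM=2 LlwwggMm=4 Llwwggmm=2 llWWGGMM=1 llWWGGMm=2 llWWGGmm=1 llWWGgMM=2 llWWGgMm=4 llWWGgmm=2 llWWggMM=1 llWWggMm=2 llWWggmm=1 llWwGGMM=2 llWwGGMm=4 llWwGGmm=2 llWwGgMM=4 llWwGgMm=8 llWwGgmm=4 llWwggMM=2 llWwggMm=4 llWwggmm=2 llwwGGMM=1 llwwGGMm=2 llwwGGmm=1 llwwGgMM=2 llwwGgMm=4 llwwGgmm=2 llwwggMM=1 llwwggMm=2 llwwggmm=1
L_ W_ G_ mm hits 27/256; gcd=1; 27÷1/256÷1 = 27/256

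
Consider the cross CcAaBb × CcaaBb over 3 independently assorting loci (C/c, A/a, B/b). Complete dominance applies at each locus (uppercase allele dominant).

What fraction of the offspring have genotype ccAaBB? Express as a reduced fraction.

CcAaBb gametes: CAB×1, CAb×1, CaB×1, Cab×1, cAB×1, cAb×1, caB×1, cab×1
CcaaBb gametes: CaB×2, Cab×2, caB×2, cab×2
CcAaBb×CcaaBb grid (8·8=64): CCAaBB=2 CCAaBb=4 CCAabb=2 CCaaBB=2 CCaaBb=4 CCaabb=2 CcAaBB=4 CcAaBb=8 CcAabb=4 CcaaBB=4 CcaaBb=8 Ccaabb=4 ccAaBB=2 ccAaBb=4 ccAabb=2 ccaaBB=2 ccaaBb=4 ccaabb=2
ccAaBB hits 2/64; gcd=2; 2÷2/64÷2 = 1/32

P(ccAaBB) = 1/32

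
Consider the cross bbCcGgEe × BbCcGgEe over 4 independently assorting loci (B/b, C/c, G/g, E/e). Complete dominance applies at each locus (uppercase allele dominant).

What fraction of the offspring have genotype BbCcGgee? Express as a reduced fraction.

P(BbCcGgee) = 1/32

bbCcGgEe gametes: bCGE×2, bCGe×2, bCgE×2, bCge×2, bcGE×2, bcGe×2, bcgE×2, bcge×2
BbCcGgEe gametes: BCGE×1, BCGe×1, BCgE×1, BCge×1, BcGE×1, BcGe×1, BcgE×1, Bcge×1, bCGE×1, bCGe×1, bCgE×1, bCge×1, bcGE×1, bcGe×1, bcgE×1, bcge×1
bbCcGgEe×BbCcGgEe grid (16·16=256): BbCCGGEE=2 BbCCGGEe=4 BbCCGGee=2 BbCCGgEE=4 BbCCGgEe=8 BbCCGgee=4 BbCCggEE=2 BbCCggEe=4 BbCCggee=2 BbCcGGEE=4 BbCcGGEe=8 BbCcGGee=4 BbCcGgEE=8 BbCcGgEe=16 BbCcGgee=8 BbCcggEE=4 BbCcggEe=8 BbCcggee=4 BbccGGEE=2 BbccGGEe=4 BbccGGee=2 BbccGgEE=4 BbccGgEe=8 BbccGgee=4 BbccggEE=2 BbccggEe=4 Bbccggee=2 bbCCGGEE=2 bbCCGGEe=4 bbCCGGee=2 bbCCGgEE=4 bbCCGgEe=8 bbCCGgee=4 bbCCggEE=2 bbCCggEe=4 bbCCggee=2 bbCcGGEE=4 bbCcGGEe=8 bbCcGGee=4 bbCcGgEE=8 bbCcGgEe=16 bbCcGgee=8 bbCcggEE=4 bbCcggEe=8 bbCcggee=4 bbccGGEE=2 bbccGGEe=4 bbccGGee=2 bbccGgEE=4 bbccGgEe=8 bbccGgee=4 bbccggEE=2 bbccggEe=4 bbccggee=2
BbCcGgee hits 8/256; gcd=8; 8÷8/256÷8 = 1/32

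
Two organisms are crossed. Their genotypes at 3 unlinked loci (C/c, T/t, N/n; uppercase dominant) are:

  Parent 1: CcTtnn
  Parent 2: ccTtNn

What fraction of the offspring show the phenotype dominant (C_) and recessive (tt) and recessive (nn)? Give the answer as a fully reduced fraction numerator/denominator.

CcTtnn gametes: CTn×2, Ctn×2, cTn×2, ctn×2
ccTtNn gametes: cTN×2, cTn×2, ctN×2, ctn×2
CcTtnn×ccTtNn grid (8·8=64): CcTTNn=4 CcTTnn=4 CcTtNn=8 CcTtnn=8 CcttNn=4 Ccttnn=4 ccTTNn=4 ccTTnn=4 ccTtNn=8 ccTtnn=8 ccttNn=4 ccttnn=4
C_ tt nn hits 4/64; gcd=4; 4÷4/64÷4 = 1/16

P(C_ tt nn) = 1/16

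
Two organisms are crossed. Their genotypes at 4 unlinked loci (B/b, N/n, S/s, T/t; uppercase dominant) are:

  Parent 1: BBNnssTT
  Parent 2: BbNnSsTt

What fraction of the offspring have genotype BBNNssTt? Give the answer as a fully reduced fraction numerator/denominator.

BBNnssTT gametes: BNsT×8, BnsT×8
BbNnSsTt gametes: BNST×1, BNSt×1, BNsT×1, BNst×1, BnST×1, BnSt×1, BnsT×1, Bnst×1, bNST×1, bNSt×1, bNsT×1, bNst×1, bnST×1, bnSt×1, bnsT×1, bnst×1
BBNnssTT×BbNnSsTt grid (16·16=256): BBNNSsTT=8 BBNNSsTt=8 BBNNssTT=8 BBNNssTt=8 BBNnSsTT=16 BBNnSsTt=16 BBNnssTT=16 BBNnssTt=16 BBnnSsTT=8 BBnnSsTt=8 BBnnssTT=8 BBnnssTt=8 BbNNSsTT=8 BbNNSsTt=8 BbNNssTT=8 BbNNssTt=8 BbNnSsTT=16 BbNnSsTt=16 BbNnssTT=16 BbNnssTt=16 BbnnSsTT=8 BbnnSsTt=8 BbnnssTT=8 BbnnssTt=8
BBNNssTt hits 8/256; gcd=8; 8÷8/256÷8 = 1/32

P(BBNNssTt) = 1/32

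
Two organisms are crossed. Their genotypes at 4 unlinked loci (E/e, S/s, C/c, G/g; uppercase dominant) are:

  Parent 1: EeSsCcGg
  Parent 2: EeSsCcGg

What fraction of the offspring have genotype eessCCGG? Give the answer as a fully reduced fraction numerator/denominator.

EeSsCcGg gametes: ESCG×1, ESCg×1, EScG×1, EScg×1, EsCG×1, EsCg×1, EscG×1, Escg×1, eSCG×1, eSCg×1, eScG×1, eScg×1, esCG×1, esCg×1, escG×1, escg×1
EeSsCcGg gametes: ESCG×1, ESCg×1, EScG×1, EScg×1, EsCG×1, EsCg×1, EscG×1, Escg×1, eSCG×1, eSCg×1, eScG×1, eScg×1, esCG×1, esCg×1, escG×1, escg×1
EeSsCcGg×EeSsCcGg grid (16·16=256): EESSCCGG=1 EESSCCGg=2 EESSCCgg=1 EESSCcGG=2 EESSCcGg=4 EESSCcgg=2 EESSccGG=1 EESSccGg=2 EESSccgg=1 EESsCCGG=2 EESsCCGg=4 EESsCCgg=2 EESsCcGG=4 EESsCcGg=8 EESsCcgg=4 EESsccGG=2 EESsccGg=4 EESsccgg=2 EEssCCGG=1 EEssCCGg=2 EEssCCgg=1 EEssCcGG=2 EEssCcGg=4 EEssCcgg=2 EEssccGG=1 EEssccGg=2 EEssccgg=1 EeSSCCGG=2 EeSSCCGg=4 EeSSCCgg=2 EeSSCcGG=4 EeSSCcGg=8 EeSSCcgg=4 EeSSccGG=2 EeSSccGg=4 EeSSccgg=2 EeSsCCGG=4 EeSsCCGg=8 EeSsCCgg=4 EeSsCcGG=8 EeSsCcGg=16 EeSsCcgg=8 EeSsccGG=4 EeSsccGg=8 EeSsccgg=4 EessCCGG=2 EessCCGg=4 EessCCgg=2 EessCcGG=4 EessCcGg=8 EessCcgg=4 EessccGG=2 EessccGg=4 Eessccgg=2 eeSSCCGG=1 eeSSCCGg=2 eeSSCCgg=1 eeSSCcGG=2 eeSSCcGg=4 eeSSCcgg=2 eeSSccGG=1 eeSSccGg=2 eeSSccgg=1 eeSsCCGG=2 eeSsCCGg=4 eeSsCCgg=2 eeSsCcGG=4 eeSsCcGg=8 eeSsCcgg=4 eeSsccGG=2 eeSsccGg=4 eeSsccgg=2 eessCCGG=1 eessCCGg=2 eessCCgg=1 eessCcGG=2 eessCcGg=4 eessCcgg=2 eessccGG=1 eessccGg=2 eessccgg=1
eessCCGG hits 1/256; gcd=1; 1÷1/256÷1 = 1/256

P(eessCCGG) = 1/256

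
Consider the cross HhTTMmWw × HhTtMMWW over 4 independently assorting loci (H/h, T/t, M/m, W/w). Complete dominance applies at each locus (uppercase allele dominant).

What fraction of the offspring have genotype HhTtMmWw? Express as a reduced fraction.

P(HhTtMmWw) = 1/16

HhTTMmWw gametes: HTMW×2, HTMw×2, HTmW×2, HTmw×2, hTMW×2, hTMw×2, hTmW×2, hTmw×2
HhTtMMWW gametes: HTMW×4, HtMW×4, hTMW×4, htMW×4
HhTTMmWw×HhTtMMWW grid (16·16=256): HHTTMMWW=8 HHTTMMWw=8 HHTTMmWW=8 HHTTMmWw=8 HHTtMMWW=8 HHTtMMWw=8 HHTtMmWW=8 HHTtMmWw=8 HhTTMMWW=16 HhTTMMWw=16 HhTTMmWW=16 HhTTMmWw=16 HhTtMMWW=16 HhTtMMWw=16 HhTtMmWW=16 HhTtMmWw=16 hhTTMMWW=8 hhTTMMWw=8 hhTTMmWW=8 hhTTMmWw=8 hhTtMMWW=8 hhTtMMWw=8 hhTtMmWW=8 hhTtMmWw=8
HhTtMmWw hits 16/256; gcd=16; 16÷16/256÷16 = 1/16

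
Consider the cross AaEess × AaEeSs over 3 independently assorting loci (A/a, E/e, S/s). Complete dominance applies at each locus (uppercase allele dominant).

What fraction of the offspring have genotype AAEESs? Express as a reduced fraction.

AaEess gametes: AEs×2, Aes×2, aEs×2, aes×2
AaEeSs gametes: AES×1, AEs×1, AeS×1, Aes×1, aES×1, aEs×1, aeS×1, aes×1
AaEess×AaEeSs grid (8·8=64): AAEESs=2 AAEEss=2 AAEeSs=4 AAEess=4 AAeeSs=2 AAeess=2 AaEESs=4 AaEEss=4 AaEeSs=8 AaEess=8 AaeeSs=4 Aaeess=4 aaEESs=2 aaEEss=2 aaEeSs=4 aaEess=4 aaeeSs=2 aaeess=2
AAEESs hits 2/64; gcd=2; 2÷2/64÷2 = 1/32

P(AAEESs) = 1/32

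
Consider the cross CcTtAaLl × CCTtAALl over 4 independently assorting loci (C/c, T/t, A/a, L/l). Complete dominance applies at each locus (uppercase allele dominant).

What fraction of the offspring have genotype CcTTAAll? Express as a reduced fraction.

CcTtAaLl gametes: CTAL×1, CTAl×1, CTaL×1, CTal×1, CtAL×1, CtAl×1, CtaL×1, Ctal×1, cTAL×1, cTAl×1, cTaL×1, cTal×1, ctAL×1, ctAl×1, ctaL×1, ctal×1
CCTtAALl gametes: CTAL×4, CTAl×4, CtAL×4, CtAl×4
CcTtAaLl×CCTtAALl grid (16·16=256): CCTTAALL=4 CCTTAALl=8 CCTTAAll=4 CCTTAaLL=4 CCTTAaLl=8 CCTTAall=4 CCTtAALL=8 CCTtAALl=16 CCTtAAll=8 CCTtAaLL=8 CCTtAaLl=16 CCTtAall=8 CCttAALL=4 CCttAALl=8 CCttAAll=4 CCttAaLL=4 CCttAaLl=8 CCttAall=4 CcTTAALL=4 CcTTAALl=8 CcTTAAll=4 CcTTAaLL=4 CcTTAaLl=8 CcTTAall=4 CcTtAALL=8 CcTtAALl=16 CcTtAAll=8 CcTtAaLL=8 CcTtAaLl=16 CcTtAall=8 CcttAALL=4 CcttAALl=8 CcttAAll=4 CcttAaLL=4 CcttAaLl=8 CcttAall=4
CcTTAAll hits 4/256; gcd=4; 4÷4/256÷4 = 1/64

P(CcTTAAll) = 1/64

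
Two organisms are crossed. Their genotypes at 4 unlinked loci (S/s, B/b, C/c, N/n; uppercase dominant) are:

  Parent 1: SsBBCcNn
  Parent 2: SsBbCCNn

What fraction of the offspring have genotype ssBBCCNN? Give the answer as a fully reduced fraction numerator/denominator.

P(ssBBCCNN) = 1/64

SsBBCcNn gametes: SBCN×2, SBCn×2, SBcN×2, SBcn×2, sBCN×2, sBCn×2, sBcN×2, sBcn×2
SsBbCCNn gametes: SBCN×2, SBCn×2, SbCN×2, SbCn×2, sBCN×2, sBCn×2, sbCN×2, sbCn×2
SsBBCcNn×SsBbCCNn grid (16·16=256): SSBBCCNN=4 SSBBCCNn=8 SSBBCCnn=4 SSBBCcNN=4 SSBBCcNn=8 SSBBCcnn=4 SSBbCCNN=4 SSBbCCNn=8 SSBbCCnn=4 SSBbCcNN=4 SSBbCcNn=8 SSBbCcnn=4 SsBBCCNN=8 SsBBCCNn=16 SsBBCCnn=8 SsBBCcNN=8 SsBBCcNn=16 SsBBCcnn=8 SsBbCCNN=8 SsBbCCNn=16 SsBbCCnn=8 SsBbCcNN=8 SsBbCcNn=16 SsBbCcnn=8 ssBBCCNN=4 ssBBCCNn=8 ssBBCCnn=4 ssBBCcNN=4 ssBBCcNn=8 ssBBCcnn=4 ssBbCCNN=4 ssBbCCNn=8 ssBbCCnn=4 ssBbCcNN=4 ssBbCcNn=8 ssBbCcnn=4
ssBBCCNN hits 4/256; gcd=4; 4÷4/256÷4 = 1/64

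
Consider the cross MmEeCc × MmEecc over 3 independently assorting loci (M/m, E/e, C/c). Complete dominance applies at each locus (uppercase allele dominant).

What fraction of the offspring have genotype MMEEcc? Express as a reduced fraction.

MmEeCc gametes: MEC×1, MEc×1, MeC×1, Mec×1, mEC×1, mEc×1, meC×1, mec×1
MmEecc gametes: MEc×2, Mec×2, mEc×2, mec×2
MmEeCc×MmEecc grid (8·8=64): MMEECc=2 MMEEcc=2 MMEeCc=4 MMEecc=4 MMeeCc=2 MMeecc=2 MmEECc=4 MmEEcc=4 MmEeCc=8 MmEecc=8 MmeeCc=4 Mmeecc=4 mmEECc=2 mmEEcc=2 mmEeCc=4 mmEecc=4 mmeeCc=2 mmeecc=2
MMEEcc hits 2/64; gcd=2; 2÷2/64÷2 = 1/32

P(MMEEcc) = 1/32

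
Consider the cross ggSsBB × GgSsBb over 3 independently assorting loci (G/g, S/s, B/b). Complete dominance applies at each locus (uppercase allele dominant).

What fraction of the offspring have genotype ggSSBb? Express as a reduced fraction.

ggSsBB gametes: gSB×4, gsB×4
GgSsBb gametes: GSB×1, GSb×1, GsB×1, Gsb×1, gSB×1, gSb×1, gsB×1, gsb×1
ggSsBB×GgSsBb grid (8·8=64): GgSSBB=4 GgSSBb=4 GgSsBB=8 GgSsBb=8 GgssBB=4 GgssBb=4 ggSSBB=4 ggSSBb=4 ggSsBB=8 ggSsBb=8 ggssBB=4 ggssBb=4
ggSSBb hits 4/64; gcd=4; 4÷4/64÷4 = 1/16

P(ggSSBb) = 1/16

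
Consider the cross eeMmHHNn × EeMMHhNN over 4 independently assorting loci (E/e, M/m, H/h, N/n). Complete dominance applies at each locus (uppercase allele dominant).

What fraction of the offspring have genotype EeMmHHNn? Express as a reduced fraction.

eeMmHHNn gametes: eMHN×4, eMHn×4, emHN×4, emHn×4
EeMMHhNN gametes: EMHN×4, EMhN×4, eMHN×4, eMhN×4
eeMmHHNn×EeMMHhNN grid (16·16=256): EeMMHHNN=16 EeMMHHNn=16 EeMMHhNN=16 EeMMHhNn=16 EeMmHHNN=16 EeMmHHNn=16 EeMmHhNN=16 EeMmHhNn=16 eeMMHHNN=16 eeMMHHNn=16 eeMMHhNN=16 eeMMHhNn=16 eeMmHHNN=16 eeMmHHNn=16 eeMmHhNN=16 eeMmHhNn=16
EeMmHHNn hits 16/256; gcd=16; 16÷16/256÷16 = 1/16

P(EeMmHHNn) = 1/16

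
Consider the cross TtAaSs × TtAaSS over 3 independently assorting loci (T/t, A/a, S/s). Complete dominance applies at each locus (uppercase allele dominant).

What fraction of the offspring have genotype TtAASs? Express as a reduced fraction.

TtAaSs gametes: TAS×1, TAs×1, TaS×1, Tas×1, tAS×1, tAs×1, taS×1, tas×1
TtAaSS gametes: TAS×2, TaS×2, tAS×2, taS×2
TtAaSs×TtAaSS grid (8·8=64): TTAASS=2 TTAASs=2 TTAaSS=4 TTAaSs=4 TTaaSS=2 TTaaSs=2 TtAASS=4 TtAASs=4 TtAaSS=8 TtAaSs=8 TtaaSS=4 TtaaSs=4 ttAASS=2 ttAASs=2 ttAaSS=4 ttAaSs=4 ttaaSS=2 ttaaSs=2
TtAASs hits 4/64; gcd=4; 4÷4/64÷4 = 1/16

P(TtAASs) = 1/16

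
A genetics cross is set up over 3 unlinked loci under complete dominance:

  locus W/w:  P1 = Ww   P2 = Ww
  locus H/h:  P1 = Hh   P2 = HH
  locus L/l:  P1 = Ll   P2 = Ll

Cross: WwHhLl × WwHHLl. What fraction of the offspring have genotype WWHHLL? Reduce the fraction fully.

P(WWHHLL) = 1/32

WwHhLl gametes: WHL×1, WHl×1, WhL×1, Whl×1, wHL×1, wHl×1, whL×1, whl×1
WwHHLl gametes: WHL×2, WHl×2, wHL×2, wHl×2
WwHhLl×WwHHLl grid (8·8=64): WWHHLL=2 WWHHLl=4 WWHHll=2 WWHhLL=2 WWHhLl=4 WWHhll=2 WwHHLL=4 WwHHLl=8 WwHHll=4 WwHhLL=4 WwHhLl=8 WwHhll=4 wwHHLL=2 wwHHLl=4 wwHHll=2 wwHhLL=2 wwHhLl=4 wwHhll=2
WWHHLL hits 2/64; gcd=2; 2÷2/64÷2 = 1/32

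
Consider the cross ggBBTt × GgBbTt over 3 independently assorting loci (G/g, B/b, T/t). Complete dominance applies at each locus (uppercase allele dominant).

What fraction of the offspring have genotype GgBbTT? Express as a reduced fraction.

P(GgBbTT) = 1/16

ggBBTt gametes: gBT×4, gBt×4
GgBbTt gametes: GBT×1, GBt×1, GbT×1, Gbt×1, gBT×1, gBt×1, gbT×1, gbt×1
ggBBTt×GgBbTt grid (8·8=64): GgBBTT=4 GgBBTt=8 GgBBtt=4 GgBbTT=4 GgBbTt=8 GgBbtt=4 ggBBTT=4 ggBBTt=8 ggBBtt=4 ggBbTT=4 ggBbTt=8 ggBbtt=4
GgBbTT hits 4/64; gcd=4; 4÷4/64÷4 = 1/16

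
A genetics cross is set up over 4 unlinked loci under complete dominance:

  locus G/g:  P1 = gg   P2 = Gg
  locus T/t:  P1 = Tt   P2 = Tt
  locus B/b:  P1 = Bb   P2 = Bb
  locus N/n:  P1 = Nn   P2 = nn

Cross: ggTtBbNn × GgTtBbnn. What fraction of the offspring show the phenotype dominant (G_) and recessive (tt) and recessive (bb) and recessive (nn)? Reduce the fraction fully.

P(G_ tt bb nn) = 1/64

ggTtBbNn gametes: gTBN×2, gTBn×2, gTbN×2, gTbn×2, gtBN×2, gtBn×2, gtbN×2, gtbn×2
GgTtBbnn gametes: GTBn×2, GTbn×2, GtBn×2, Gtbn×2, gTBn×2, gTbn×2, gtBn×2, gtbn×2
ggTtBbNn×GgTtBbnn grid (16·16=256): GgTTBBNn=4 GgTTBBnn=4 GgTTBbNn=8 GgTTBbnn=8 GgTTbbNn=4 GgTTbbnn=4 GgTtBBNn=8 GgTtBBnn=8 GgTtBbNn=16 GgTtBbnn=16 GgTtbbNn=8 GgTtbbnn=8 GgttBBNn=4 GgttBBnn=4 GgttBbNn=8 GgttBbnn=8 GgttbbNn=4 Ggttbbnn=4 ggTTBBNn=4 ggTTBBnn=4 ggTTBbNn=8 ggTTBbnn=8 ggTTbbNn=4 ggTTbbnn=4 ggTtBBNn=8 ggTtBBnn=8 ggTtBbNn=16 ggTtBbnn=16 ggTtbbNn=8 ggTtbbnn=8 ggttBBNn=4 ggttBBnn=4 ggttBbNn=8 ggttBbnn=8 ggttbbNn=4 ggttbbnn=4
G_ tt bb nn hits 4/256; gcd=4; 4÷4/256÷4 = 1/64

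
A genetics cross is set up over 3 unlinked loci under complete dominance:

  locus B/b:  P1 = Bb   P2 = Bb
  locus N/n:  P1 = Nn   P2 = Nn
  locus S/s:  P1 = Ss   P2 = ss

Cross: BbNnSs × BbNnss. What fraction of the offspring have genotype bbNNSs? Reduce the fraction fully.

P(bbNNSs) = 1/32

BbNnSs gametes: BNS×1, BNs×1, BnS×1, Bns×1, bNS×1, bNs×1, bnS×1, bns×1
BbNnss gametes: BNs×2, Bns×2, bNs×2, bns×2
BbNnSs×BbNnss grid (8·8=64): BBNNSs=2 BBNNss=2 BBNnSs=4 BBNnss=4 BBnnSs=2 BBnnss=2 BbNNSs=4 BbNNss=4 BbNnSs=8 BbNnss=8 BbnnSs=4 Bbnnss=4 bbNNSs=2 bbNNss=2 bbNnSs=4 bbNnss=4 bbnnSs=2 bbnnss=2
bbNNSs hits 2/64; gcd=2; 2÷2/64÷2 = 1/32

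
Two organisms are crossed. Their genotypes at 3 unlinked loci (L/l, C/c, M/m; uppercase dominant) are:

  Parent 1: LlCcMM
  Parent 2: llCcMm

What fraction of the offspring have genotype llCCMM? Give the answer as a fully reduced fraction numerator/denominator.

LlCcMM gametes: LCM×2, LcM×2, lCM×2, lcM×2
llCcMm gametes: lCM×2, lCm×2, lcM×2, lcm×2
LlCcMM×llCcMm grid (8·8=64): LlCCMM=4 LlCCMm=4 LlCcMM=8 LlCcMm=8 LlccMM=4 LlccMm=4 llCCMM=4 llCCMm=4 llCcMM=8 llCcMm=8 llccMM=4 llccMm=4
llCCMM hits 4/64; gcd=4; 4÷4/64÷4 = 1/16

P(llCCMM) = 1/16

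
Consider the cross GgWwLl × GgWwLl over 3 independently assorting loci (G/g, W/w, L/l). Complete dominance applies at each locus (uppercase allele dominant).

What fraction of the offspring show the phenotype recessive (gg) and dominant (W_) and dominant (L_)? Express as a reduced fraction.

P(gg W_ L_) = 9/64

GgWwLl gametes: GWL×1, GWl×1, GwL×1, Gwl×1, gWL×1, gWl×1, gwL×1, gwl×1
GgWwLl gametes: GWL×1, GWl×1, GwL×1, Gwl×1, gWL×1, gWl×1, gwL×1, gwl×1
GgWwLl×GgWwLl grid (8·8=64): GGWWLL=1 GGWWLl=2 GGWWll=1 GGWwLL=2 GGWwLl=4 GGWwll=2 GGwwLL=1 GGwwLl=2 GGwwll=1 GgWWLL=2 GgWWLl=4 GgWWll=2 GgWwLL=4 GgWwLl=8 GgWwll=4 GgwwLL=2 GgwwLl=4 Ggwwll=2 ggWWLL=1 ggWWLl=2 ggWWll=1 ggWwLL=2 ggWwLl=4 ggWwll=2 ggwwLL=1 ggwwLl=2 ggwwll=1
gg W_ L_ hits 9/64; gcd=1; 9÷1/64÷1 = 9/64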